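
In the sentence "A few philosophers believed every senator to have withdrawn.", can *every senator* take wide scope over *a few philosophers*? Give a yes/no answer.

The ECM infinitive is scope-transparent — *every senator* is free to raise above *a few philosophers*.
Ordinary QR to a clause-peripheral position gives the wide-scope LF for the lower DP.
So *every senator* > *a few philosophers* is among the available readings.

Yes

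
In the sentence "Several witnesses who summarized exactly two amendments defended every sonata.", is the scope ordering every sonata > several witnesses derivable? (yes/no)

Although the sentence contains a relative clause (*who summarized exactly two amendments*), *every sonata* is outside it, in the matrix VP.
QR within a single clause is free, so the lower quantifier may take scope over the higher one.
Both orderings are possible: *several witnesses* > *every sonata* and *every sonata* > *several witnesses*.

Yes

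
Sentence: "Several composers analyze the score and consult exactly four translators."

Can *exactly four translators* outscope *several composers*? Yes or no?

No

The DP *exactly four translators* is contained in one conjunct of the coordinate structure (*consult exactly four translators*).
A quantifier cannot raise out of one conjunct of a coordination across the whole coordinate structure — the CSC applies to QR.
So *exactly four translators* cannot raise high enough to outscope *several composers*; only the surface ordering *several composers* > *exactly four translators* is available.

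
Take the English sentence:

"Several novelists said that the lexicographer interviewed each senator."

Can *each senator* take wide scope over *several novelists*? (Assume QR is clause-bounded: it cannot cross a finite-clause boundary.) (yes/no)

No

*each senator* sits inside the finite complement clause *that the lexicographer interviewed each senator*.
QR is clause-bounded, so the finite complement is a scope island for the embedded quantifier.
Hence only narrow scope for *each senator* (under *several novelists*) survives.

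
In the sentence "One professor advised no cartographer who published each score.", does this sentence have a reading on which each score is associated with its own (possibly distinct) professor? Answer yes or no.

No

This is the *each score* > *one professor* reading.
The DP *each score* is contained in the relative clause *who published each score* modifying *no cartographer*.
Relative clauses are scope islands: a quantifier cannot QR out of a relative clause to take scope in the matrix clause.
So *each score* cannot raise to a position above *one professor*.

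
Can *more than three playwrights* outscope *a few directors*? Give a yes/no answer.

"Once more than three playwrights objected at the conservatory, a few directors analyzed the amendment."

No

*more than three playwrights* sits inside the adjunct clause *once more than three playwrights objected at the conservatory*.
Adjuncts are opaque for quantifier raising; a quantifier in an adjunct stays inside it.
*more than three playwrights* is confined to the island and cannot take scope over *a few directors*.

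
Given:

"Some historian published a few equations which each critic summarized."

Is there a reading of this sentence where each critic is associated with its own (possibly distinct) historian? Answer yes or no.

No

That reading corresponds to *each critic* > *some historian*.
The DP *each critic* is contained in the relative clause *which each critic summarized* modifying *a few equations*.
Quantifiers inside a relative clause are trapped there; the RC boundary blocks QR.
Hence only narrow scope for *each critic* (under *some historian*) survives.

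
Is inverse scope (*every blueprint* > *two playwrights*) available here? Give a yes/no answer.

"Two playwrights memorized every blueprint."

Yes

*two playwrights* and *every blueprint* are co-arguments of the matrix verb, with nothing but a clause-internal boundary between them.
QR within a single clause is free, so the lower quantifier may take scope over the higher one.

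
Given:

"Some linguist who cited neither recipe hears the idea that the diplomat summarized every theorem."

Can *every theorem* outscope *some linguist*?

*every theorem* occurs within the complex NP *the idea that the diplomat summarized every theorem*.
The complex NP is opaque for QR — the quantifier is frozen inside the noun's complement.
So the wide-scope reading for *every theorem* is blocked.
(Only the surface reading survives: one fixed linguist with respect to all the relevant theorems.)

No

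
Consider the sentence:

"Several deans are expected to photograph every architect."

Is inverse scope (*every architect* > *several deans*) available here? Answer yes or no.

Yes

Infinitival complements of raising predicates do not block QR; *every architect* and *several deans* are effectively clausemates.
Clause-internal QR can adjoin the lower DP above the subject, yielding the inverse reading.
The sentence is scopally ambiguous between *several deans* > *every architect* and *every architect* > *several deans*.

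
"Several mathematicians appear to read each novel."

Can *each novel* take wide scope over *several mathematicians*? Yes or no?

*each novel* is inside a raising infinitive, which is transparent to QR (no CP barrier), so it behaves as a matrix argument.
Since no island is crossed, the inverse ordering is licensed alongside surface scope.

Yes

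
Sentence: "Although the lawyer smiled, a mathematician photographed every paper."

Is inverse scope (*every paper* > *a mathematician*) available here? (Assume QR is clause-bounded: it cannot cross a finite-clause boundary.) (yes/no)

Although there is an adjunct clause, *every paper* is in the main clause, not inside the adjunct.
Clause-internal QR can adjoin the lower DP above the subject, yielding the inverse reading.

Yes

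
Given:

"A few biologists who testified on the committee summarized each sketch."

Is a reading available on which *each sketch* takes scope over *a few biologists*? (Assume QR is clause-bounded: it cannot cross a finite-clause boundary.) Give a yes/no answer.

The RC *who testified on the committee* is an island, but *each sketch* is not inside it — it is the matrix object, a clausemate of *a few biologists*.
Since no island is crossed, the inverse ordering is licensed alongside surface scope.

Yes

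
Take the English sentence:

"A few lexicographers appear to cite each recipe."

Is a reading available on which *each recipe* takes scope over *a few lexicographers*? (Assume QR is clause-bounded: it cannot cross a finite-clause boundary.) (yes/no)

*each recipe* is the object of the infinitival complement of a raising predicate; raising infinitives are transparent for QR, so the two DPs are in effect clausemates.
Since no island is crossed, the inverse ordering is licensed alongside surface scope.

Yes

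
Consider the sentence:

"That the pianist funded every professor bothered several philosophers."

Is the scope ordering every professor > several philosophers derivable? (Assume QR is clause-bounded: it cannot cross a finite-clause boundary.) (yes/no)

The target quantifier *every professor* is part of the sentential subject *that the pianist funded every professor*.
Sentential subjects are islands: a quantifier inside the subject clause cannot raise over the matrix predicate.
*every professor* > *several philosophers* would require crossing that boundary, which is illicit.

No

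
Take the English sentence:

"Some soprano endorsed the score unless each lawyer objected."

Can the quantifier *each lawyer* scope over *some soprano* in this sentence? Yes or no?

No

*each lawyer* is embedded in the adjunct clause *unless each lawyer objected*.
Scope out of an adjunct clause is unavailable: QR respects the adjunct-island constraint.
*each lawyer* > *some soprano* would require crossing that boundary, which is illicit.
(Only the surface reading survives: one fixed soprano with respect to all the relevant lawyers.)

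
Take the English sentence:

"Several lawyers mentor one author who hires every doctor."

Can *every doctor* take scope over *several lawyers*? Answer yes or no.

The DP *every doctor* is contained in the relative clause *who hires every doctor* modifying *one author*.
Quantifiers inside a relative clause are trapped there; the RC boundary blocks QR.
So *every doctor* cannot raise high enough to outscope *several lawyers*; only the surface ordering *several lawyers* > *every doctor* is available.

No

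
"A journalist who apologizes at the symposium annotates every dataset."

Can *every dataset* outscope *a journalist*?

Yes

The relative clause *who apologizes at the symposium* modifies *a journalist*, but *every dataset* is not inside that relative clause — it is an argument of the matrix verb.
Ordinary QR to a clause-peripheral position gives the wide-scope LF for the lower DP.
The sentence is scopally ambiguous between *a journalist* > *every dataset* and *every dataset* > *a journalist*.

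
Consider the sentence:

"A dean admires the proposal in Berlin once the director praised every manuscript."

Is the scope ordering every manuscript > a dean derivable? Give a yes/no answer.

No

Structurally, *every manuscript* is inside the adjunct clause *once the director praised every manuscript*.
Scope out of an adjunct clause is unavailable: QR respects the adjunct-island constraint.
The inverse ordering *every manuscript* > *a dean* is therefore underivable.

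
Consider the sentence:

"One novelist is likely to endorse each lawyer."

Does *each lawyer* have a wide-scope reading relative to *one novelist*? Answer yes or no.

*each lawyer* is the object of the infinitival complement of a raising predicate; raising infinitives are transparent for QR, so the two DPs are in effect clausemates.
Clause-internal QR can adjoin the lower DP above the subject, yielding the inverse reading.
So *each lawyer* > *one novelist* is among the available readings.

Yes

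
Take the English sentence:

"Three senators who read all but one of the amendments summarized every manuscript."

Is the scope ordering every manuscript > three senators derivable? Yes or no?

Yes

The relative clause *who read all but one of the amendments* modifies *three senators*, but *every manuscript* is not inside that relative clause — it is an argument of the matrix verb.
Since no island is crossed, the inverse ordering is licensed alongside surface scope.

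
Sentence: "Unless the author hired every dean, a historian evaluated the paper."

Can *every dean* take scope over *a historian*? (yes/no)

Structurally, *every dean* is inside the adjunct clause *unless the author hired every dean*.
Adjunct clauses are scope islands: a quantifier inside an adjunct cannot raise into the matrix clause.
*every dean* > *a historian* would require crossing that boundary, which is illicit.

No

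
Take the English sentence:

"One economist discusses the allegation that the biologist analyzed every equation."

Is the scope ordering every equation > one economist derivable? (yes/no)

*every equation* sits inside the complex NP *the allegation that the biologist analyzed every equation*.
Noun-complement clauses are scope islands (the Complex NP Constraint): a quantifier inside one cannot scope into the matrix.
Hence only narrow scope for *every equation* (under *one economist*) survives.

No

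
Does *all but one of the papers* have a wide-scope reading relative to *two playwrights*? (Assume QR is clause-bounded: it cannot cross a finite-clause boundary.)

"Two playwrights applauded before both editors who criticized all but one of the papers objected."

No

*all but one of the papers* sits inside the relative clause *who criticized all but one of the papers*, which is itself inside the adjunct *before both editors who criticized all but one of the papers objected*.
Nested islands: the RC island is itself inside an adjunct island, so wide scope is doubly excluded.
There is no licit LF on which *all but one of the papers* c-commands *two playwrights*.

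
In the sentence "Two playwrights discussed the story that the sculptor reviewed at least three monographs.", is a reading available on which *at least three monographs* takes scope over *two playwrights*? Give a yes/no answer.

The DP *at least three monographs* is contained in the complex NP *the story that the sculptor reviewed at least three monographs*.
A that-clause complement to a noun is an island; QR cannot cross the NP boundary.
The inverse ordering *at least three monographs* > *two playwrights* is therefore underivable.

No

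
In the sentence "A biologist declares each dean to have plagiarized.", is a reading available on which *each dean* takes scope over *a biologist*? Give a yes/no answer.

Yes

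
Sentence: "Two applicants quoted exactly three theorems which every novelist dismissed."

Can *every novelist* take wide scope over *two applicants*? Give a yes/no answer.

No

Structurally, *every novelist* is inside the relative clause *which every novelist dismissed* modifying *exactly three theorems*.
Quantifiers inside a relative clause are trapped there; the RC boundary blocks QR.
So the wide-scope reading for *every novelist* is blocked.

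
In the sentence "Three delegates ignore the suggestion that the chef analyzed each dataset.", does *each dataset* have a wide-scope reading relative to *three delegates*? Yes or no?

No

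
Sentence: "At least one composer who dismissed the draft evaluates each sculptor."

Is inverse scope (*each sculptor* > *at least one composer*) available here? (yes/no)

*each sculptor* sits in the matrix clause, not in the relative clause on *at least one composer*.
With no island boundary between them, the object can take inverse scope over the subject via ordinary QR within the clause.

Yes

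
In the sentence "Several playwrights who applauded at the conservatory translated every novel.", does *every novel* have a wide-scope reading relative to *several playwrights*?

Yes

The relative clause *who applauded at the conservatory* modifies *several playwrights*, but *every novel* is not inside that relative clause — it is an argument of the matrix verb.
With no island boundary between them, the object can take inverse scope over the subject via ordinary QR within the clause.
The sentence is scopally ambiguous between *several playwrights* > *every novel* and *every novel* > *several playwrights*.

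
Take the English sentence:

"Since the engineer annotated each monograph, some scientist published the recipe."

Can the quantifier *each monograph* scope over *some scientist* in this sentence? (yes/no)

*each monograph* sits inside the adjunct clause *since the engineer annotated each monograph*.
Adverbial clauses are not L-marked, so they are barriers for QR — the quantifier cannot escape the adjunct.
There is no licit LF on which *each monograph* c-commands *some scientist*.

No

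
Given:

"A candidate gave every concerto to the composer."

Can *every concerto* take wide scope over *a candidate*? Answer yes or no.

*every concerto* is the matrix object and *a candidate* the matrix subject; the two are clausemates.
With no island boundary between them, the object can take inverse scope over the subject via ordinary QR within the clause.
Both orderings are possible: *a candidate* > *every concerto* and *every concerto* > *a candidate*.

Yes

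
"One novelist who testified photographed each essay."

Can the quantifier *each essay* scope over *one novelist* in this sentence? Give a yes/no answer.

Yes

The relative clause *who testified* modifies *one novelist*, but *each essay* is not inside that relative clause — it is an argument of the matrix verb.
QR within a single clause is free, so the lower quantifier may take scope over the higher one.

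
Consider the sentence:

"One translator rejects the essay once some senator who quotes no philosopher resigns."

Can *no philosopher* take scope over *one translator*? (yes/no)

No

The DP *no philosopher* is contained in the relative clause *who quotes no philosopher*, which is itself inside the adjunct *once some senator who quotes no philosopher resigns*.
Even if one barrier were somehow void, the other would still block QR.
There is no licit LF on which *no philosopher* c-commands *one translator*.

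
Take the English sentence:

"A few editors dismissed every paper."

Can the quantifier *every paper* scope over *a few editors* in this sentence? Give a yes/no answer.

Yes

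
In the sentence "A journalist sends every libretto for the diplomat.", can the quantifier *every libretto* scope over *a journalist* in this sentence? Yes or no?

Yes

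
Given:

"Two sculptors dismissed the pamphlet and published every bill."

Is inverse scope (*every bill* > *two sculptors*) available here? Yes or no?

The DP *every bill* is contained in one conjunct of the coordinate structure (*published every bill*).
Coordinate structures are islands for non-across-the-board movement, QR included.
So *every bill* cannot raise high enough to outscope *two sculptors*; only the surface ordering *two sculptors* > *every bill* is available.

No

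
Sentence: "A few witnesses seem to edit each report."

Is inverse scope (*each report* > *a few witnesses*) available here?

The matrix predicate is a raising verb, whose infinitival complement is not a scope island — *each report* can QR into the matrix clause.
Since no island is crossed, the inverse ordering is licensed alongside surface scope.

Yes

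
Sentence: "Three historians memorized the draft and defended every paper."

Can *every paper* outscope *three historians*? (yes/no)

No

Structurally, *every paper* is inside one conjunct of the coordinate structure (*defended every paper*).
The Coordinate Structure Constraint blocks movement (including QR) out of a single conjunct.
So the wide-scope reading for *every paper* is blocked.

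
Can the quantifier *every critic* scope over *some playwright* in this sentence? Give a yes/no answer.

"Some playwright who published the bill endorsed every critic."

The RC *who published the bill* is an island, but *every critic* is not inside it — it is the matrix object, a clausemate of *some playwright*.
No island intervenes, so both surface and inverse scope are derivable.

Yes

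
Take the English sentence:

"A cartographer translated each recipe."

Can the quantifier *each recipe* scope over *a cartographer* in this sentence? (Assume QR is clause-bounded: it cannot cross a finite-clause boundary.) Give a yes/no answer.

Yes

*a cartographer* and *each recipe* are co-arguments of the matrix verb, with nothing but a clause-internal boundary between them.
QR within a single clause is free, so the lower quantifier may take scope over the higher one.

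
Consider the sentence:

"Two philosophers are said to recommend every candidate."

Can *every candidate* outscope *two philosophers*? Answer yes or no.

Yes

Raising constructions are monoclausal for scope purposes; *every candidate* is not separated from *two philosophers* by any island.
QR within a single clause is free, so the lower quantifier may take scope over the higher one.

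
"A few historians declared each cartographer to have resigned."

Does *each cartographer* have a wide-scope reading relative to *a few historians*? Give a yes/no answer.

The ECM infinitive is scope-transparent — *each cartographer* is free to raise above *a few historians*.
QR within a single clause is free, so the lower quantifier may take scope over the higher one.

Yes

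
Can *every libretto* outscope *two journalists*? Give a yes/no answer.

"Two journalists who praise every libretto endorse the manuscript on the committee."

No

The DP *every libretto* is contained in the relative clause *who praise every libretto*.
The relative clause forms an island for QR, so the quantifier is confined to the head noun's restrictor.
Hence only narrow scope for *every libretto* (under *two journalists*) survives.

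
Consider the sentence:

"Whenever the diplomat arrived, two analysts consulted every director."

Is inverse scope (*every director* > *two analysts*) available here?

The adjunct clause does not contain *every director*, which is the matrix object.
QR within a single clause is free, so the lower quantifier may take scope over the higher one.

Yes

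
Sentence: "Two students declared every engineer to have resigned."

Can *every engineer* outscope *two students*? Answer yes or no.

ECM infinitives lack a CP barrier, so *every engineer* can QR over the matrix subject *two students*.
No island intervenes, so both surface and inverse scope are derivable.

Yes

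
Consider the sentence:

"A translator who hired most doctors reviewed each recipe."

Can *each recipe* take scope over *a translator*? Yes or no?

The relative clause *who hired most doctors* modifies *a translator*, but *each recipe* is not inside that relative clause — it is an argument of the matrix verb.
Since no island is crossed, the inverse ordering is licensed alongside surface scope.
Both orderings are possible: *a translator* > *each recipe* and *each recipe* > *a translator*.

Yes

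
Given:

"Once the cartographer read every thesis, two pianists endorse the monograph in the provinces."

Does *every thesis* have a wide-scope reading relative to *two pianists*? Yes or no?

Structurally, *every thesis* is inside the adjunct clause *once the cartographer read every thesis*.
Adverbial clauses are not L-marked, so they are barriers for QR — the quantifier cannot escape the adjunct.
So *every thesis* cannot raise to a position above *two pianists*.

No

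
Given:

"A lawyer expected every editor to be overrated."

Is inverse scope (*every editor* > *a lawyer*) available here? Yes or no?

Yes

*every editor* is an ECM subject; ECM complements are not islands, and the embedded quantifier may take matrix scope.
No island intervenes, so both surface and inverse scope are derivable.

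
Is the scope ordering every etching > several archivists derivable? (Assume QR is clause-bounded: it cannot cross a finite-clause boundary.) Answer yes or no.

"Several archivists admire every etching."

Yes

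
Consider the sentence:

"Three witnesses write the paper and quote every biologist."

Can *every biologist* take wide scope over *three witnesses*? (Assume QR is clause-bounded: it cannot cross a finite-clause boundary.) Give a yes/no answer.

No

*every biologist* is embedded in one conjunct of the coordinate structure (*quote every biologist*).
The Coordinate Structure Constraint blocks movement (including QR) out of a single conjunct.
*every biologist* is confined to the island and cannot take scope over *three witnesses*.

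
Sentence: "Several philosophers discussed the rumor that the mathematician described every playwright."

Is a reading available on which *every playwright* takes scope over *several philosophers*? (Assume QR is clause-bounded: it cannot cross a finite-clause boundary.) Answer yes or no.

The target quantifier *every playwright* is part of the complex NP *the rumor that the mathematician described every playwright*.
A that-clause complement to a noun is an island; QR cannot cross the NP boundary.
There is no licit LF on which *every playwright* c-commands *several philosophers*.

No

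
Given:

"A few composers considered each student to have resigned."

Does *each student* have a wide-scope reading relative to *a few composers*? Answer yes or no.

*each student* is the subject of an ECM infinitive — the infinitival complement of an ECM verb is not a scope island, so *each student* can raise into the matrix clause.
No island intervenes, so both surface and inverse scope are derivable.

Yes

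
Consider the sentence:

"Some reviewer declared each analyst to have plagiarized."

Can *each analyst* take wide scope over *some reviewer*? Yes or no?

ECM infinitives lack a CP barrier, so *each analyst* can QR over the matrix subject *some reviewer*.
Since no island is crossed, the inverse ordering is licensed alongside surface scope.

Yes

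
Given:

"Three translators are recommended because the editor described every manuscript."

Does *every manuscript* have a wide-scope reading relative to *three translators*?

No

The DP *every manuscript* is contained in the adjunct clause *because the editor described every manuscript*.
Scope out of an adjunct clause is unavailable: QR respects the adjunct-island constraint.
So *every manuscript* cannot raise high enough to outscope *three translators*; only the surface ordering *three translators* > *every manuscript* is available.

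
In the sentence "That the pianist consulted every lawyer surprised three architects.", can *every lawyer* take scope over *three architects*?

The DP *every lawyer* is contained in the sentential subject *that the pianist consulted every lawyer*.
The subject-island constraint blocks QR out of a clausal subject.
*every lawyer* is confined to the island and cannot take scope over *three architects*.

No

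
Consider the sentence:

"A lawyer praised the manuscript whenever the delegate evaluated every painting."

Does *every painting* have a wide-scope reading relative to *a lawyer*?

No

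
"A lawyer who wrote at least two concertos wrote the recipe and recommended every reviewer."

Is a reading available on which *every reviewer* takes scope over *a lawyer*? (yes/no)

Structurally, *every reviewer* is inside one conjunct of the coordinate structure (*recommended every reviewer*).
Asymmetric QR out of one conjunct violates the Coordinate Structure Constraint.
So *every reviewer* cannot raise high enough to outscope *a lawyer*; only the surface ordering *a lawyer* > *every reviewer* is available.
(Only the surface reading survives: one fixed lawyer with respect to all the relevant reviewers.)

No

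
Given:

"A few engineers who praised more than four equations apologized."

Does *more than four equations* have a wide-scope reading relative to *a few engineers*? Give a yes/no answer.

No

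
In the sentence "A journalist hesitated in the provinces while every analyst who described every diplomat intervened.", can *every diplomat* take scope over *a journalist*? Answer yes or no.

*every diplomat* occurs within the relative clause *who described every diplomat*, which is itself inside the adjunct *while every analyst who described every diplomat intervened*.
The quantifier would have to escape first the RC and then the adjunct — two independent island violations.
There is no licit LF on which *every diplomat* c-commands *a journalist*.

No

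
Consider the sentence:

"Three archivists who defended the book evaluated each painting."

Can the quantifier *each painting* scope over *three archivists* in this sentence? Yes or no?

Yes

The RC *who defended the book* is an island, but *each painting* is not inside it — it is the matrix object, a clausemate of *three archivists*.
Ordinary QR to a clause-peripheral position gives the wide-scope LF for the lower DP.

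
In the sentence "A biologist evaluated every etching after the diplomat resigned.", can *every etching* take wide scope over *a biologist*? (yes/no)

*every etching* is a matrix argument; the adjunct is an island but the target quantifier is outside it.
Nothing blocks QR of the lower DP to a position above the higher one, so inverse scope is available.

Yes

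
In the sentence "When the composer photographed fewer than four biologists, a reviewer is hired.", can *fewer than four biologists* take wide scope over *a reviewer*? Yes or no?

The DP *fewer than four biologists* is contained in the adjunct clause *when the composer photographed fewer than four biologists*.
The adjunct-island constraint bars QR out of an adverbial clause.
The ordering *fewer than four biologists* > *a reviewer* is therefore underivable.

No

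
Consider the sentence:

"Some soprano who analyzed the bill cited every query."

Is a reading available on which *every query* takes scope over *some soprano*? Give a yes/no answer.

Yes

*every query* sits in the matrix clause, not in the relative clause on *some soprano*.
Ordinary QR to a clause-peripheral position gives the wide-scope LF for the lower DP.
So *every query* > *some soprano* is among the available readings.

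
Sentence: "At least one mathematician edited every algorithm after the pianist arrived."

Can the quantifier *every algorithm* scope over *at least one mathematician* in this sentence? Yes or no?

The adjunct island is irrelevant here — *every algorithm* and *at least one mathematician* are both in the matrix clause.
No island intervenes, so both surface and inverse scope are derivable.

Yes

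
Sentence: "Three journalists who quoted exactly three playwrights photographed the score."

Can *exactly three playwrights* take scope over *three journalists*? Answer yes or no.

No

*exactly three playwrights* sits inside the relative clause *who quoted exactly three playwrights*.
A relative clause is a scope island — quantifier raising cannot cross its boundary.
So the wide-scope reading for *exactly three playwrights* is blocked.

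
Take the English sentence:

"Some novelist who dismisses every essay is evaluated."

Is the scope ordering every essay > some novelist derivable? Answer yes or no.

The target quantifier *every essay* is part of the relative clause *who dismisses every essay*.
A relative clause is a scope island — quantifier raising cannot cross its boundary.
*every essay* is confined to the island and cannot take scope over *some novelist*.

No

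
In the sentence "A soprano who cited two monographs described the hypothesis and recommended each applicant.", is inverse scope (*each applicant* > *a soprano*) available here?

No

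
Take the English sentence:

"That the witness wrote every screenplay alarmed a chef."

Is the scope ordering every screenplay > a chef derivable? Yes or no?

No

*every screenplay* occurs within the sentential subject *that the witness wrote every screenplay*.
The Sentential Subject Constraint rules out raising the quantifier out of the that-clause subject.
*every screenplay* > *a chef* would require crossing that boundary, which is illicit.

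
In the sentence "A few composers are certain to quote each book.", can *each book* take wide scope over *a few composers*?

Yes

*each book* is the object of the infinitival complement of a raising predicate; raising infinitives are transparent for QR, so the two DPs are in effect clausemates.
Ordinary QR to a clause-peripheral position gives the wide-scope LF for the lower DP.
The sentence is scopally ambiguous between *a few composers* > *each book* and *each book* > *a few composers*.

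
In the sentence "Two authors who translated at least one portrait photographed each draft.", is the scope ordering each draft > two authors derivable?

The RC *who translated at least one portrait* is an island, but *each draft* is not inside it — it is the matrix object, a clausemate of *two authors*.
QR within a single clause is free, so the lower quantifier may take scope over the higher one.
Both orderings are possible: *two authors* > *each draft* and *each draft* > *two authors*.

Yes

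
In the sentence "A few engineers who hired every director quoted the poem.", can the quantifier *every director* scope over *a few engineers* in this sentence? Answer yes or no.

No

*every director* sits inside the relative clause *who hired every director*.
QR out of a relative clause is ruled out by the relative-clause island constraint.
*every director* > *a few engineers* would require crossing that boundary, which is illicit.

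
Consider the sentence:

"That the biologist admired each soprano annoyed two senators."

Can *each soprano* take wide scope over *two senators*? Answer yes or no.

No

The target quantifier *each soprano* is part of the sentential subject *that the biologist admired each soprano*.
The Sentential Subject Constraint rules out raising the quantifier out of the that-clause subject.
*each soprano* > *two senators* would require crossing that boundary, which is illicit.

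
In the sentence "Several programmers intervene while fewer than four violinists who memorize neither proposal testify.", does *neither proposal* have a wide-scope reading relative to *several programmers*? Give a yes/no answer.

Structurally, *neither proposal* is inside the relative clause *who memorize neither proposal*, which is itself inside the adjunct *while fewer than four violinists who memorize neither proposal testify*.
Even if one barrier were somehow void, the other would still block QR.
So *neither proposal* cannot raise to a position above *several programmers*.

No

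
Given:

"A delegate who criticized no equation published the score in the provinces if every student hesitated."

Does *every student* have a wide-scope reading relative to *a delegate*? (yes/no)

No

*every student* occurs within the adjunct clause *if every student hesitated*.
Adverbial clauses are not L-marked, so they are barriers for QR — the quantifier cannot escape the adjunct.
So the wide-scope reading for *every student* is blocked.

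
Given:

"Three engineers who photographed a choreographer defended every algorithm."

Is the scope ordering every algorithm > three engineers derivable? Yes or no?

Yes

Although the sentence contains a relative clause (*who photographed a choreographer*), *every algorithm* is outside it, in the matrix VP.
QR within a single clause is free, so the lower quantifier may take scope over the higher one.
The sentence is scopally ambiguous between *three engineers* > *every algorithm* and *every algorithm* > *three engineers*.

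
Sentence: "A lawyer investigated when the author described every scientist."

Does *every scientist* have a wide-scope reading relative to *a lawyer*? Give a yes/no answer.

No

*every scientist* sits inside the embedded question *when the author described every scientist*.
QR across an interrogative CP boundary is ruled out as a wh-island violation.
So the wide-scope reading for *every scientist* is blocked.
(Only the surface reading survives: one fixed lawyer with respect to all the relevant scientists.)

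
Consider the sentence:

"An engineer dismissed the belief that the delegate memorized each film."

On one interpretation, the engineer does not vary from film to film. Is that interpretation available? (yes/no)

The described interpretation is the *an engineer* > *each film* scoping.
That is the surface-scope ordering, which is always one of the available readings — island constraints only ever restrict inverse scope.

Yes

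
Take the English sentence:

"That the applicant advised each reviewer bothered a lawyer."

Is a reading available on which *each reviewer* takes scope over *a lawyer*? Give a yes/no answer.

No

Structurally, *each reviewer* is inside the sentential subject *that the applicant advised each reviewer*.
The Sentential Subject Constraint rules out raising the quantifier out of the that-clause subject.
There is no licit LF on which *each reviewer* c-commands *a lawyer*.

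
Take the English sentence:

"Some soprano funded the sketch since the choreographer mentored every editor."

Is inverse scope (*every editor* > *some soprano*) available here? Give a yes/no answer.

Structurally, *every editor* is inside the adjunct clause *since the choreographer mentored every editor*.
The adjunct-island constraint bars QR out of an adverbial clause.
Hence only narrow scope for *every editor* (under *some soprano*) survives.
(Only the surface reading survives: one fixed soprano with respect to all the relevant editors.)

No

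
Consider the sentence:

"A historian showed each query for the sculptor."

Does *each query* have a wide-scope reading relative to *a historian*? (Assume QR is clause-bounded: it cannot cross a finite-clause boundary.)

Yes

*each query* and *a historian* are in the same minimal clause.
Ordinary QR to a clause-peripheral position gives the wide-scope LF for the lower DP.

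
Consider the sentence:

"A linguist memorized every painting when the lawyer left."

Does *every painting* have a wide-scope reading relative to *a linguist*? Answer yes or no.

Yes

The adjunct island is irrelevant here — *every painting* and *a linguist* are both in the matrix clause.
Ordinary QR to a clause-peripheral position gives the wide-scope LF for the lower DP.
Both orderings are possible: *a linguist* > *every painting* and *every painting* > *a linguist*.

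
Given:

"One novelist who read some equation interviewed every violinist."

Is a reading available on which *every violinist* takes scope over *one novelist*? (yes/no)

Yes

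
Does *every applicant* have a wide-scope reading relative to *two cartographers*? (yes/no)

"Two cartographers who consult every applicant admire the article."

No

The DP *every applicant* is contained in the relative clause *who consult every applicant*.
Relative clauses block scope extraction: QR cannot target a position outside the modified NP.
The inverse ordering *every applicant* > *two cartographers* is therefore underivable.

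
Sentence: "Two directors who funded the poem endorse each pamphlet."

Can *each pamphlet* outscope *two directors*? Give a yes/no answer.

Yes

*each pamphlet* sits in the matrix clause, not in the relative clause on *two directors*.
With no island boundary between them, the object can take inverse scope over the subject via ordinary QR within the clause.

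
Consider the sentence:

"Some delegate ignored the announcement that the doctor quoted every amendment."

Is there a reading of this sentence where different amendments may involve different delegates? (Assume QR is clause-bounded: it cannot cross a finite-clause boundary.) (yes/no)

No

The paraphrase describes the scope ordering *every amendment* > *some delegate*.
The DP *every amendment* is contained in the complex NP *the announcement that the doctor quoted every amendment*.
Since the clause is the complement of a nominal head, the CNPC blocks scope extraction.
The inverse ordering *every amendment* > *some delegate* is therefore underivable.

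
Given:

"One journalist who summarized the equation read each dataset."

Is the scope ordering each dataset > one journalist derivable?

Yes

The RC *who summarized the equation* is an island, but *each dataset* is not inside it — it is the matrix object, a clausemate of *one journalist*.
Ordinary QR to a clause-peripheral position gives the wide-scope LF for the lower DP.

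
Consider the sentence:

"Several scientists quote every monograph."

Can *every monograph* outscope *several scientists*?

Yes

*every monograph* and *several scientists* are in the same minimal clause.
Clause-internal QR can adjoin the lower DP above the subject, yielding the inverse reading.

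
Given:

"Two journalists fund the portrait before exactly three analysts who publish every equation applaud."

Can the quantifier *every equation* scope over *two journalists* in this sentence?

*every equation* is embedded in the relative clause *who publish every equation*, which is itself inside the adjunct *before exactly three analysts who publish every equation applaud*.
Both the relative clause and the enclosing adjunct are scope islands; QR cannot cross either.
*every equation* is confined to the island and cannot take scope over *two journalists*.

No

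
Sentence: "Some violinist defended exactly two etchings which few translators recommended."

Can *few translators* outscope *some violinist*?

No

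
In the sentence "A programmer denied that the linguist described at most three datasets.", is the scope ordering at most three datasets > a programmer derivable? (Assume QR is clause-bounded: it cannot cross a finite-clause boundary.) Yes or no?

*at most three datasets* occurs within the finite complement clause *that the linguist described at most three datasets*.
QR is clause-bounded, so the finite complement is a scope island for the embedded quantifier.
*at most three datasets* is confined to the island and cannot take scope over *a programmer*.

No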